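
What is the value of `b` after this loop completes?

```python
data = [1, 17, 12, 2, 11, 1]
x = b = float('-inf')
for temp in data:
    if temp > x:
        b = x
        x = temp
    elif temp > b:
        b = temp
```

Second largest (with repeats) in [1, 17, 12, 2, 11, 1]
`b` takes the values: -inf → 1 → 12

Answer: 12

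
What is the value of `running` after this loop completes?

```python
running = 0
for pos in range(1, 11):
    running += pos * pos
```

Sum of squares 1² to 10² = 385
`running` takes the values: 0 → 1 → 5 → 14 → 30 → 55 → 91 → 140 → 204 → 285 → 385

Answer: 385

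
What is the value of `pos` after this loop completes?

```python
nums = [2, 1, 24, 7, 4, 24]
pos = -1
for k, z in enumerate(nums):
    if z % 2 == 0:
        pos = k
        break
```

First even number index in [2, 1, 24, 7, 4, 24]
`pos` takes the values: -1 → 0

Answer: 0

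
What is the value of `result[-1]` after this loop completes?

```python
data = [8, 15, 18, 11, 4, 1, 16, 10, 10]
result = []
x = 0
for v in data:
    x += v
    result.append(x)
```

Cumulative sum ends at 93
`result` takes the values: [] → [8] → [8, 23] → [8, 23, 41] → [8, 23, 41, 52] → [8, 23, 41, 52, 56] → [8, 23, 41, 52, 56, 57] → [8, 23, 41, 52, 56, 57, 73] → [8, 23, 41, 52, 56, 57, 73, 83] → [8, 23, 41, 52, 56, 57, 73, 83, 93]
So `result[-1]` = 93

Answer: 93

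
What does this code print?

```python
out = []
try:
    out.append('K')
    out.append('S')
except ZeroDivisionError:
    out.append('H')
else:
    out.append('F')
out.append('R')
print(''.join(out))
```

Execution trace: 'K' (try body) → 'S' (try body, no exception) → 'F' (else) → 'R' (after the try/except). Output: KSFR

Answer: KSFR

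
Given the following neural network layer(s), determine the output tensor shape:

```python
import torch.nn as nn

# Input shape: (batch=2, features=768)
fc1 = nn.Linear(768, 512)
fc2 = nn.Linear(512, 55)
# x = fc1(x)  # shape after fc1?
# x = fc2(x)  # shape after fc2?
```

Input: (2, 768) -> after fc1: (2, 512) -> Output: (2, 55)

Answer: (2, 55)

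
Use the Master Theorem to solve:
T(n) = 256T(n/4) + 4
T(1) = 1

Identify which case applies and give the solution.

a=256, b=4, f(n)=4. log_4(256) = 4. Since c=0 < 4, Case 1 applies: T(n) = Θ(n^log_b(a)) = O(n^4).

Answer: O(n^4) - Case 1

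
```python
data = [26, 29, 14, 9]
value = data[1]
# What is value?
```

Trace:
`data = [26, 29, 14, 9]` → data = [26, 29, 14, 9]
`value = data[1]` → value = 29
So value = 29

Answer: 29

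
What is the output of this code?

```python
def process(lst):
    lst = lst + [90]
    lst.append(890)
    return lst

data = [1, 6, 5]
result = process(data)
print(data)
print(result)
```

Key concept: rebinding parameter vs mutation.
Step by step:
`data = [1, 6, 5]` → data = [1, 6, 5]
`result = process(data)` → result = [1, 6, 5, 90, 890]
`print(data)` → prints [1, 6, 5]
`print(result)` → prints [1, 6, 5, 90, 890]

Answer:
[1, 6, 5]
[1, 6, 5, 90, 890]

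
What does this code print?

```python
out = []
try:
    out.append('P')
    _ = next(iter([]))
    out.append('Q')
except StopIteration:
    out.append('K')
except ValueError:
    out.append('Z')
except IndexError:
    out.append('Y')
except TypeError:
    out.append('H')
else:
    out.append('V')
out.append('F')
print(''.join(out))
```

Execution trace: 'P' (try body) → 'K' (except StopIteration) → 'F' (after the try/except). Output: PKF

Answer: PKF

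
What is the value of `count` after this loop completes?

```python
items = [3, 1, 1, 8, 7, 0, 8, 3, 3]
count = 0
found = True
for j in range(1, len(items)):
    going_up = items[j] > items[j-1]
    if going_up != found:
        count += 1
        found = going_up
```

Count direction changes in [3, 1, 1, 8, 7, 0, 8, 3, 3]
`count` takes the values: 0 → 1 → 2 → 3 → 4 → 5

Answer: 5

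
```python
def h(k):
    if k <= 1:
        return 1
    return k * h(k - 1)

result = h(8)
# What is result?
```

h(8) = 8 * 7 * 6 * 5 * 4 * 3 * 2 * 1 = 40320

Answer: 40320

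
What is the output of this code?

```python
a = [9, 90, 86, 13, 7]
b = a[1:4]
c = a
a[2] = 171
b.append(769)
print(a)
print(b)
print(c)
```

Key concept: slice vs alias.
Step by step:
`a = [9, 90, 86, 13, 7]` → a = [9, 90, 86, 13, 7]
`b = a[1:4]` → b = [90, 86, 13]
`c = a` → c = [9, 90, 86, 13, 7] (same object as a)
`a[2] = 171` → a = [9, 90, 171, 13, 7] (same object as c); c = [9, 90, 171, 13, 7] (same object as a)
`b.append(769)` → b = [90, 86, 13, 769]
`print(a)` → prints [9, 90, 171, 13, 7]
`print(b)` → prints [90, 86, 13, 769]
`print(c)` → prints [9, 90, 171, 13, 7]

Answer:
[9, 90, 171, 13, 7]
[90, 86, 13, 769]
[9, 90, 171, 13, 7]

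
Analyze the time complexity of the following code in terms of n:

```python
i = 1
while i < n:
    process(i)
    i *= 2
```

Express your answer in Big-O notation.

This is Logarithmic loop. Time complexity: O(log n).

Answer: O(log n)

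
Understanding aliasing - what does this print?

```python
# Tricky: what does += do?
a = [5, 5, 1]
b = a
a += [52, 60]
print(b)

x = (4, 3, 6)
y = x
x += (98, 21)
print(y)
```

Key concept: += behavior differs for mutable vs immutable.
Step by step:
`a = [5, 5, 1]` → a = [5, 5, 1]
`b = a` → b = [5, 5, 1] (same object as a)
`a += [52, 60]` → a = [5, 5, 1, 52, 60] (same object as b); b = [5, 5, 1, 52, 60] (same object as a)
`print(b)` → prints [5, 5, 1, 52, 60]
`x = (4, 3, 6)` → x = (4, 3, 6)
`y = x` → y = (4, 3, 6)
`x += (98, 21)` → x = (4, 3, 6, 98, 21)
`print(y)` → prints (4, 3, 6)

Answer:
[5, 5, 1, 52, 60]
(4, 3, 6)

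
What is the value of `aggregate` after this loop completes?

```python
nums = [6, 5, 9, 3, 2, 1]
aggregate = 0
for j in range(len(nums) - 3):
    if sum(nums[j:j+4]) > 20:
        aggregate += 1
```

Count windows with sum > 20
`aggregate` takes the values: 0 → 1

Answer: 1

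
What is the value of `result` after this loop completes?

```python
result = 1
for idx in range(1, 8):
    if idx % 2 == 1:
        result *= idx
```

Product of odd numbers 1 to 7
`result` takes the values: 1 → 3 → 15 → 105

Answer: 105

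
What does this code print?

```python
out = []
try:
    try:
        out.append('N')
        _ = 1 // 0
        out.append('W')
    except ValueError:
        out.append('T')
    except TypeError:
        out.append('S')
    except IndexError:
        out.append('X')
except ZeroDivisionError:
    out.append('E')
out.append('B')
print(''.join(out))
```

Execution trace: 'N' (try body) → 'E' (outer except ZeroDivisionError) → 'B' (after the try/except). Output: NEB

Answer: NEB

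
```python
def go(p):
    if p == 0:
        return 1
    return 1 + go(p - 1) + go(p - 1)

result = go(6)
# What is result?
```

go(p) = 1 + 2·go(p-1), go(0)=1. Closed form: (1+1)·2^6 - 1 = 127.

Answer: 127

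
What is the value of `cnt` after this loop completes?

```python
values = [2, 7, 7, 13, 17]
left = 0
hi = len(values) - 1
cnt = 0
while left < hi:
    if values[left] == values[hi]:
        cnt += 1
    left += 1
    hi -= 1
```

Count matching pairs from ends
`cnt` takes the values: 0

Answer: 0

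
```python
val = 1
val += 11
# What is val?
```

Trace:
`val = 1` → val = 1
`val += 11` → val = 12
So val = 12

Answer: 12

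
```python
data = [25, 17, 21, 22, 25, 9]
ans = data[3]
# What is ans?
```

Trace:
`data = [25, 17, 21, 22, 25, 9]` → data = [25, 17, 21, 22, 25, 9]
`ans = data[3]` → ans = 22
So ans = 22

Answer: 22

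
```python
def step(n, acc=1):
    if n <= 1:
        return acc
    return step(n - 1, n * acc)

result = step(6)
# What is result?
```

Accumulator trace (n, acc): (6, 1) -> (5, 6) -> (4, 30) -> (3, 120) -> (2, 360) -> (1, 720) -> return 720

Answer: 720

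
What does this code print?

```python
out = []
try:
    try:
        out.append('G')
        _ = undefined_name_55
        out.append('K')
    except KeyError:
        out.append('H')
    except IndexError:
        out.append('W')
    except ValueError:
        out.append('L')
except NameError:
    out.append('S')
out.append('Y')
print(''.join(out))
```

Execution trace: 'G' (try body) → 'S' (outer except NameError) → 'Y' (after the try/except). Output: GSY

Answer: GSY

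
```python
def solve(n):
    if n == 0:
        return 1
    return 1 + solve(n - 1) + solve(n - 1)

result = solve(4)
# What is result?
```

solve(n) = 1 + 2·solve(n-1), solve(0)=1. Closed form: (1+1)·2^4 - 1 = 31.

Answer: 31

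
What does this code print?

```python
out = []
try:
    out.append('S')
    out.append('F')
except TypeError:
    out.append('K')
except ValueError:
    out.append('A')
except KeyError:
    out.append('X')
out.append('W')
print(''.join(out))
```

Execution trace: 'S' (try body) → 'F' (try body, no exception) → 'W' (after the try/except). Output: SFW

Answer: SFW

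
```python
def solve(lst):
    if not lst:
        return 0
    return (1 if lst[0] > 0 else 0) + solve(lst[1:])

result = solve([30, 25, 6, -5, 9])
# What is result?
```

Count of positive elements in [30, 25, 6, -5, 9] = 4

Answer: 4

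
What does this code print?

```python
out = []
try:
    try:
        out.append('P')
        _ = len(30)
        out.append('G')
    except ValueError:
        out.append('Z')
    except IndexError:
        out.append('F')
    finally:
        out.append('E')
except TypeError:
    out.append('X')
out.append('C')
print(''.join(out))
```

Execution trace: 'P' (try body) → 'E' (finally) → 'X' (outer except TypeError) → 'C' (after the try/except). Output: PEXC

Answer: PEXC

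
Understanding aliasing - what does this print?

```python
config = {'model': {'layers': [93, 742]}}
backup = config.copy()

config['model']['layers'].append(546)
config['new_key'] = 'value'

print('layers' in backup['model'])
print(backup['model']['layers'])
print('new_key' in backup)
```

Key concept: shallow copy gotcha with nested dict.
Step by step:
`config = {'model': {'layers': [93, 742]}}` → config = {'model': {'layers': [93, 742]}}
`backup = config.copy()` → backup = {'model': {'layers': [93, 742]}}
`config['model']['layers'].append(546)` → config = {'model': {'layers': [93, 742, 546]}}; backup = {'model': {'layers': [93, 742, 546]}}
`config['new_key'] = 'value'` → config = {'model': {'layers': [93, 742, 546]}, 'new_key': 'value'}
`print('layers' in backup['model'])` → prints True
`print(backup['model']['layers'])` → prints [93, 742, 546]
`print('new_key' in backup)` → prints False

Answer:
True
[93, 742, 546]
False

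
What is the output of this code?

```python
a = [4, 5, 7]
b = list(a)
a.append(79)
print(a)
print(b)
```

Key concept: list() constructor creates copy.
Step by step:
`a = [4, 5, 7]` → a = [4, 5, 7]
`b = list(a)` → b = [4, 5, 7]
`a.append(79)` → a = [4, 5, 7, 79]
`print(a)` → prints [4, 5, 7, 79]
`print(b)` → prints [4, 5, 7]

Answer:
[4, 5, 7, 79]
[4, 5, 7]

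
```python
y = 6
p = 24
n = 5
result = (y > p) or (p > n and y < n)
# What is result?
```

Trace:
`y = 6` → y = 6
`p = 24` → p = 24
`n = 5` → n = 5
`result = (y > p) or (p > n and y < n)` → result = False
So result = False

Answer: False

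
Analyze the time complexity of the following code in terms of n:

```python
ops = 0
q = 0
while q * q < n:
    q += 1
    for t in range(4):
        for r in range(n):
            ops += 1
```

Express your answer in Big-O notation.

Each loop level contributes: √n × 1 × n. Multiplying the contributions gives O(n√n).

Answer: O(n√n)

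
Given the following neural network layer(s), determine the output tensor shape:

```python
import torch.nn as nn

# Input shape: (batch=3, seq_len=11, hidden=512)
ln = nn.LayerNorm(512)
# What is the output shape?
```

Input: (3, 11, 512) -> Output: (3, 11, 512)

Answer: (3, 11, 512)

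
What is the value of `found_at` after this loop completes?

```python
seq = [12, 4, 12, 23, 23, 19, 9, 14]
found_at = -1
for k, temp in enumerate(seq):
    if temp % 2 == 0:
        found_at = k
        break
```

First even number index in [12, 4, 12, 23, 23, 19, 9, 14]
`found_at` takes the values: -1 → 0

Answer: 0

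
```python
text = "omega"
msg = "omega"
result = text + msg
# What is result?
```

Trace:
`text = "omega"` → text = 'omega'
`msg = "omega"` → msg = 'omega'
`result = text + msg` → result = 'omegaomega'
So result = 'omegaomega'

Answer: 'omegaomega'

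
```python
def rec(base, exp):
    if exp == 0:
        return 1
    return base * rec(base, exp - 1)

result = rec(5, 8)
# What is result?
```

rec(5, 8) = 5 * 5 * 5 * 5 * 5 * 5 * 5 * 5 = 390625

Answer: 390625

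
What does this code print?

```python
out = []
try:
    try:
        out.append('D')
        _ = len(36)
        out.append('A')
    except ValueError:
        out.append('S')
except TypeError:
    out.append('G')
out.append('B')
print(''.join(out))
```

Execution trace: 'D' (inner try body) → 'G' (outer except TypeError) → 'B' (after the try/except). Output: DGB

Answer: DGB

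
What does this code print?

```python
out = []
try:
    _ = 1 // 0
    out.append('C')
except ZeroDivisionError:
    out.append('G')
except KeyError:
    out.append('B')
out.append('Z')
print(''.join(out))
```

Execution trace: 'G' (except ZeroDivisionError) → 'Z' (after the try/except). Output: GZ

Answer: GZ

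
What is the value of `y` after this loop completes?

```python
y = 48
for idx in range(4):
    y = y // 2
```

Halve 4 times: 48 // 2^4 = 3
`y` takes the values: 48 → 24 → 12 → 6 → 3

Answer: 3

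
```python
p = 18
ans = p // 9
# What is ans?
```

Trace:
`p = 18` → p = 18
`ans = p // 9` → ans = 2
So ans = 2

Answer: 2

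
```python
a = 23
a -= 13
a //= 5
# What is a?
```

Trace:
`a = 23` → a = 23
`a -= 13` → a = 10
`a //= 5` → a = 2
So a = 2

Answer: 2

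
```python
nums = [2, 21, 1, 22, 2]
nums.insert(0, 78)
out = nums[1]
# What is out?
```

Trace:
`nums = [2, 21, 1, 22, 2]` → nums = [2, 21, 1, 22, 2]
`nums.insert(0, 78)` → nums = [78, 2, 21, 1, 22, 2]
`out = nums[1]` → out = 2
So out = 2

Answer: 2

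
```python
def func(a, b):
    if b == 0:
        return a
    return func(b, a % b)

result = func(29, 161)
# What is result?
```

func(29, 161) -> func(161, 29) -> func(29, 16) -> func(16, 13) -> func(13, 3) -> func(3, 1) -> func(1, 0) -> 1

Answer: 1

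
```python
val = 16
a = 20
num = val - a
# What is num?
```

Trace:
`val = 16` → val = 16
`a = 20` → a = 20
`num = val - a` → num = -4
So num = -4

Answer: -4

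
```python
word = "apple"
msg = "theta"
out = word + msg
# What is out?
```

Trace:
`word = "apple"` → word = 'apple'
`msg = "theta"` → msg = 'theta'
`out = word + msg` → out = 'appletheta'
So out = 'appletheta'

Answer: 'appletheta'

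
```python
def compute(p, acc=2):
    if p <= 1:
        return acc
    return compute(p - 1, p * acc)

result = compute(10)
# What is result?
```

Accumulator trace (n, acc): (10, 2) -> (9, 20) -> (8, 180) -> (7, 1440) -> (6, 10080) -> (5, 60480) -> (4, 302400) -> (3, 1209600) -> (2, 3628800) -> (1, 7257600) -> return 7257600

Answer: 7257600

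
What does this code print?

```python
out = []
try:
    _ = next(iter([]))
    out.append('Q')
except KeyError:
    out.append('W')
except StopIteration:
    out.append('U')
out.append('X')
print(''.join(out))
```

Execution trace: 'U' (except StopIteration) → 'X' (after the try/except). Output: UX

Answer: UX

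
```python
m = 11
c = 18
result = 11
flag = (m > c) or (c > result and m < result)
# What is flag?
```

Trace:
`m = 11` → m = 11
`c = 18` → c = 18
`result = 11` → result = 11
`flag = (m > c) or (c > result and m < result)` → flag = False
So flag = False

Answer: False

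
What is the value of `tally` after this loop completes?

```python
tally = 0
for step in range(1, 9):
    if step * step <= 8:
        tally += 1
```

Count numbers where step² ≤ 8
`tally` takes the values: 0 → 1 → 2

Answer: 2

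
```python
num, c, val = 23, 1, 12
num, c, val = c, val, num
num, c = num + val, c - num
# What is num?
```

Trace:
`num, c, val = 23, 1, 12` → num = 23; c = 1; val = 12
`num, c, val = c, val, num` → num = 1; c = 12; val = 23
`num, c = num + val, c - num` → num = 24; c = 11
So num = 24

Answer: 24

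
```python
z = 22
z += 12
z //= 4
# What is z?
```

Trace:
`z = 22` → z = 22
`z += 12` → z = 34
`z //= 4` → z = 8
So z = 8

Answer: 8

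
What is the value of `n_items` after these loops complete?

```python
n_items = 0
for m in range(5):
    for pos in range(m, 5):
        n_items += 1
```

Upper triangle: 5 + 4 + ... + 1
`n_items` takes the values: 0 → 1 → 2 → 3 → 4 → 5 → 6 → 7 → 8 → 9 → 10 → 11 → 12 → 13 → 14 → 15

Answer: 15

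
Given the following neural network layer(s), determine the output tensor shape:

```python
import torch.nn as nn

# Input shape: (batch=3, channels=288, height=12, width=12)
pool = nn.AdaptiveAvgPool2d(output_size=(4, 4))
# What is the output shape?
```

Input: (3, 288, 12, 12) -> Output: (3, 288, 4, 4)

Answer: (3, 288, 4, 4)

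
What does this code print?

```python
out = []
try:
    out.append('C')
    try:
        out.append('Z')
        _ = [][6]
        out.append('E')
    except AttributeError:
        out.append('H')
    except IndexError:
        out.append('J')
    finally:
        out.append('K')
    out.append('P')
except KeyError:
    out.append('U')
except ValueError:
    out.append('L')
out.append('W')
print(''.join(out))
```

Execution trace: 'C' (try body) → 'Z' (inner try body) → 'J' (inner except IndexError) → 'K' (inner finally) → 'P' (try body, no exception) → 'W' (after the try/except). Output: CZJKPW

Answer: CZJKPW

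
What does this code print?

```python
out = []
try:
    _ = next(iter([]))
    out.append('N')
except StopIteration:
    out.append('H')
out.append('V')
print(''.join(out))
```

Execution trace: 'H' (except StopIteration) → 'V' (after the try/except). Output: HV

Answer: HV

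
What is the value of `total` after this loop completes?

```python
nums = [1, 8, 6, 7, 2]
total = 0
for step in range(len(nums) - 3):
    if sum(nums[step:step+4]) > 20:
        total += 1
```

Count windows with sum > 20
`total` takes the values: 0 → 1 → 2

Answer: 2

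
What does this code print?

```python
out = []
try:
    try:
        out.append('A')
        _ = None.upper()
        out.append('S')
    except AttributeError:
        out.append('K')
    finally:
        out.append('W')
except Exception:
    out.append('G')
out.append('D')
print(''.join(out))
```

Execution trace: 'A' (inner try body) → 'K' (inner except AttributeError) → 'W' (inner finally) → 'D' (after the try/except). Output: AKWD

Answer: AKWD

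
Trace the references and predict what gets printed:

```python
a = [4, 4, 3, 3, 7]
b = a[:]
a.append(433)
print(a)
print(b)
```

Key concept: slice [:] creates copy.
Step by step:
`a = [4, 4, 3, 3, 7]` → a = [4, 4, 3, 3, 7]
`b = a[:]` → b = [4, 4, 3, 3, 7]
`a.append(433)` → a = [4, 4, 3, 3, 7, 433]
`print(a)` → prints [4, 4, 3, 3, 7, 433]
`print(b)` → prints [4, 4, 3, 3, 7]

Answer:
[4, 4, 3, 3, 7, 433]
[4, 4, 3, 3, 7]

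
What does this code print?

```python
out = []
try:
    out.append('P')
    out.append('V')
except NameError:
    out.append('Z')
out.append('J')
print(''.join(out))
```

Execution trace: 'P' (try body) → 'V' (try body, no exception) → 'J' (after the try/except). Output: PVJ

Answer: PVJ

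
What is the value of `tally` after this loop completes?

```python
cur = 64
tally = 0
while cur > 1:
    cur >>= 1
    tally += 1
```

Count right shifts until 1
`tally` takes the values: 0 → 1 → 2 → 3 → 4 → 5 → 6

Answer: 6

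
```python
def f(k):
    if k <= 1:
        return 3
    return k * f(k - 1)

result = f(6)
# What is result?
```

f(6) = 6 * 5 * 4 * 3 * 2 * 3 = 2160

Answer: 2160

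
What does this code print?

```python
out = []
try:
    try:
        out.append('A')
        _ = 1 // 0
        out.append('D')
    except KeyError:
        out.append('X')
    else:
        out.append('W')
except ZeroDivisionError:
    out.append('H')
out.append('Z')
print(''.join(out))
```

Execution trace: 'A' (try body) → 'H' (outer except ZeroDivisionError) → 'Z' (after the try/except). Output: AHZ

Answer: AHZ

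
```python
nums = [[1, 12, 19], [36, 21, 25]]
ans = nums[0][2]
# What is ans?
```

Trace:
`nums = [[1, 12, 19], [36, 21, 25]]` → nums = [[1, 12, 19], [36, 21, 25]]
`ans = nums[0][2]` → ans = 19
So ans = 19

Answer: 19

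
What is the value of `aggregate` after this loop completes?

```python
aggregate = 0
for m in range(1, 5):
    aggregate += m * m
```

Sum of squares 1² to 4² = 30
`aggregate` takes the values: 0 → 1 → 5 → 14 → 30

Answer: 30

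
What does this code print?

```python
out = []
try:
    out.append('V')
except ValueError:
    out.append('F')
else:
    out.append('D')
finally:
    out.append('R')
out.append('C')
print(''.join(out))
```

Execution trace: 'V' (try body, no exception) → 'D' (else) → 'R' (finally) → 'C' (after the try/except). Output: VDRC

Answer: VDRC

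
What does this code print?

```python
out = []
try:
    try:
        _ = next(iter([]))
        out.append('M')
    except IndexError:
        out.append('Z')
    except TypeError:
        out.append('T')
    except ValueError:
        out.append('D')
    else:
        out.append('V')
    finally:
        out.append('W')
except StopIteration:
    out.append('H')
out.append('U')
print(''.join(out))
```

Execution trace: 'W' (finally) → 'H' (outer except StopIteration) → 'U' (after the try/except). Output: WHU

Answer: WHU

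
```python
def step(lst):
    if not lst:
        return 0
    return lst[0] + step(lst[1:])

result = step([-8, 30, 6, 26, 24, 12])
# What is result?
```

(-8) + 30 + 6 + 26 + 24 + 12 + 0 = 90

Answer: 90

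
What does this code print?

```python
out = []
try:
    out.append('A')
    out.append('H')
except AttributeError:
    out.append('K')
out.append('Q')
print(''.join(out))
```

Execution trace: 'A' (try body) → 'H' (try body, no exception) → 'Q' (after the try/except). Output: AHQ

Answer: AHQ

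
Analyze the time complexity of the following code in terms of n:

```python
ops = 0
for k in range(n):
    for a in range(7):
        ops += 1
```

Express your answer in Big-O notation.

Each loop level contributes: n × 1. Multiplying the contributions gives O(n).

Answer: O(n)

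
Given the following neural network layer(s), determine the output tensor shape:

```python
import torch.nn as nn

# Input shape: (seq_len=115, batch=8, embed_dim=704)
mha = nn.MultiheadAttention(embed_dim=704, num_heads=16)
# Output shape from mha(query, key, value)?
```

Input: (115, 8, 704) -> Output: (115, 8, 704)

Answer: (115, 8, 704)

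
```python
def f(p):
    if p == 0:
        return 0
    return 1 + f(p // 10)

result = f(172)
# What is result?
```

Count of digits of 172: 3

Answer: 3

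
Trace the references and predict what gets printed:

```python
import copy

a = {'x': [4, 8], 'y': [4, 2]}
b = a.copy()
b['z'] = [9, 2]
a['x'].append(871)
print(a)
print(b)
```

Key concept: shallow copy of dict with mutable values.
Step by step:
`a = {'x': [4, 8], 'y': [4, 2]}` → a = {'x': [4, 8], 'y': [4, 2]}
`b = a.copy()` → b = {'x': [4, 8], 'y': [4, 2]}
`b['z'] = [9, 2]` → b = {'x': [4, 8], 'y': [4, 2], 'z': [9, 2]}
`a['x'].append(871)` → a = {'x': [4, 8, 871], 'y': [4, 2]}; b = {'x': [4, 8, 871], 'y': [4, 2], 'z': [9, 2]}
`print(a)` → prints {'x': [4, 8, 871], 'y': [4, 2]}
`print(b)` → prints {'x': [4, 8, 871], 'y': [4, 2], 'z': [9, 2]}

Answer:
{'x': [4, 8, 871], 'y': [4, 2]}
{'x': [4, 8, 871], 'y': [4, 2], 'z': [9, 2]}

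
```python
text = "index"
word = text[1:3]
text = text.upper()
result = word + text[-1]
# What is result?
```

Trace:
`text = "index"` → text = 'index'
`word = text[1:3]` → word = 'nd'
`text = text.upper()` → text = 'INDEX'
`result = word + text[-1]` → result = 'ndX'
So result = 'ndX'

Answer: 'ndX'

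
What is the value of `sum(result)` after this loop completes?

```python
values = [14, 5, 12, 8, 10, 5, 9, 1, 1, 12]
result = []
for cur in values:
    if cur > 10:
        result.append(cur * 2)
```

Sum of doubled values > 10
`result` takes the values: [] → [28] → [28, 24] → [28, 24, 24]
So `sum(result)` = 76

Answer: 76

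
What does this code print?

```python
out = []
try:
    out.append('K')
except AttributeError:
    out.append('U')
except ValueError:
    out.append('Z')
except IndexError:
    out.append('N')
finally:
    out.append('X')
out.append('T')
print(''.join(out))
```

Execution trace: 'K' (try body, no exception) → 'X' (finally) → 'T' (after the try/except). Output: KXT

Answer: KXT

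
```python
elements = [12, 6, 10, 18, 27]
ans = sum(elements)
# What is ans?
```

Trace:
`elements = [12, 6, 10, 18, 27]` → elements = [12, 6, 10, 18, 27]
`ans = sum(elements)` → ans = 73
So ans = 73

Answer: 73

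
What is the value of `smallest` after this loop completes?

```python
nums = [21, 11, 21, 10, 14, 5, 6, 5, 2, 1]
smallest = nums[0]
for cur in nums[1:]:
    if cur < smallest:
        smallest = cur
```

Minimum of [21, 11, 21, 10, 14, 5, 6, 5, 2, 1]
`smallest` takes the values: 21 → 11 → 10 → 5 → 2 → 1

Answer: 1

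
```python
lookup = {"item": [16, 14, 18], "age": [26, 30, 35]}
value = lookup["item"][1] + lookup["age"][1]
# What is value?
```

Trace:
`lookup = {"item": [16, 14, 18], "age": [26, 30, 35]}` → lookup = {'item': [16, 14, 18], 'age': [26, 30, 35]}
`value = lookup["item"][1] + lookup["age"][1]` → value = 44
So value = 44

Answer: 44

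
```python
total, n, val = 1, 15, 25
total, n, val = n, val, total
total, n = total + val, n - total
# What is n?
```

Trace:
`total, n, val = 1, 15, 25` → total = 1; n = 15; val = 25
`total, n, val = n, val, total` → total = 15; n = 25; val = 1
`total, n = total + val, n - total` → total = 16; n = 10
So n = 10

Answer: 10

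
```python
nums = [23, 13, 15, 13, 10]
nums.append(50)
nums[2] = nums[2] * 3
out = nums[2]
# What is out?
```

Trace:
`nums = [23, 13, 15, 13, 10]` → nums = [23, 13, 15, 13, 10]
`nums.append(50)` → nums = [23, 13, 15, 13, 10, 50]
`nums[2] = nums[2] * 3` → nums = [23, 13, 45, 13, 10, 50]
`out = nums[2]` → out = 45
So out = 45

Answer: 45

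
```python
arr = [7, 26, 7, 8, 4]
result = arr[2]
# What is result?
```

Trace:
`arr = [7, 26, 7, 8, 4]` → arr = [7, 26, 7, 8, 4]
`result = arr[2]` → result = 7
So result = 7

Answer: 7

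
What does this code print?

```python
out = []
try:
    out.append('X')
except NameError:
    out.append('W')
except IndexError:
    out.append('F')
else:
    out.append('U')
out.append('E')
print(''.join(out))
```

Execution trace: 'X' (try body, no exception) → 'U' (else) → 'E' (after the try/except). Output: XUE

Answer: XUE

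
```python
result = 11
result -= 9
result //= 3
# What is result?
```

Trace:
`result = 11` → result = 11
`result -= 9` → result = 2
`result //= 3` → result = 0
So result = 0

Answer: 0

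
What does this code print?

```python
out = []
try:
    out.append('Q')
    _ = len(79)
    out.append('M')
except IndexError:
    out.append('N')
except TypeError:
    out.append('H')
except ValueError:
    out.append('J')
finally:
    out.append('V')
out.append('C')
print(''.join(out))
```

Execution trace: 'Q' (try body) → 'H' (except TypeError) → 'V' (finally) → 'C' (after the try/except). Output: QHVC

Answer: QHVC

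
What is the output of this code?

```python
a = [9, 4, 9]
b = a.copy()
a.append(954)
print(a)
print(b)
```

Key concept: list.copy() creates independent copy.
Step by step:
`a = [9, 4, 9]` → a = [9, 4, 9]
`b = a.copy()` → b = [9, 4, 9]
`a.append(954)` → a = [9, 4, 9, 954]
`print(a)` → prints [9, 4, 9, 954]
`print(b)` → prints [9, 4, 9]

Answer:
[9, 4, 9, 954]
[9, 4, 9]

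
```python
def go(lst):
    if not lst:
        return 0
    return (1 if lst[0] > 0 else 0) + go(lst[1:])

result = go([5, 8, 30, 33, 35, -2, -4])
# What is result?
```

Count of positive elements in [5, 8, 30, 33, 35, -2, -4] = 5

Answer: 5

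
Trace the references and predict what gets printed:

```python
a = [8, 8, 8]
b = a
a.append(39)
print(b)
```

Key concept: basic list aliasing.
Step by step:
`a = [8, 8, 8]` → a = [8, 8, 8]
`b = a` → b = [8, 8, 8] (same object as a)
`a.append(39)` → a = [8, 8, 8, 39] (same object as b); b = [8, 8, 8, 39] (same object as a)
`print(b)` → prints [8, 8, 8, 39]

Answer: [8, 8, 8, 39]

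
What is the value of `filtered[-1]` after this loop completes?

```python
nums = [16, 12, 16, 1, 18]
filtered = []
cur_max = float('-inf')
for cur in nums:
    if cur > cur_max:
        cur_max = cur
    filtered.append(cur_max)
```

Running max ends at 18
`filtered` takes the values: [] → [16] → [16, 16] → [16, 16, 16] → [16, 16, 16, 16] → [16, 16, 16, 16, 18]
So `filtered[-1]` = 18

Answer: 18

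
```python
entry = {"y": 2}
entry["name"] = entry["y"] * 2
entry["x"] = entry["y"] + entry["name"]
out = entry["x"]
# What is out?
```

Trace:
`entry = {"y": 2}` → entry = {'y': 2}
`entry["name"] = entry["y"] * 2` → entry = {'y': 2, 'name': 4}
`entry["x"] = entry["y"] + entry["name"]` → entry = {'y': 2, 'name': 4, 'x': 6}
`out = entry["x"]` → out = 6
So out = 6

Answer: 6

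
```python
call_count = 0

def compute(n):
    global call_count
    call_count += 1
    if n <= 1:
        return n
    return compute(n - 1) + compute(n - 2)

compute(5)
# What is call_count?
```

Calls(n) = 1 + Calls(n-1) + Calls(n-2); Calls(0)=Calls(1)=1. For n=5 this gives 15.

Answer: 15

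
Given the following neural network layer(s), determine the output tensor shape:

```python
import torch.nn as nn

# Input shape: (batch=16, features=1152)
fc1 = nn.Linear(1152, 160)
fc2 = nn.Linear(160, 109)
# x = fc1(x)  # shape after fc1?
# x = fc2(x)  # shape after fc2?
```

Input: (16, 1152) -> after fc1: (16, 160) -> Output: (16, 109)

Answer: (16, 109)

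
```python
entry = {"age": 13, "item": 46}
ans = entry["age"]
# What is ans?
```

Trace:
`entry = {"age": 13, "item": 46}` → entry = {'age': 13, 'item': 46}
`ans = entry["age"]` → ans = 13
So ans = 13

Answer: 13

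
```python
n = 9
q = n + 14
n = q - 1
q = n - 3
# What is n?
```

Trace:
`n = 9` → n = 9
`q = n + 14` → q = 23
`n = q - 1` → n = 22
`q = n - 3` → q = 19
So n = 22

Answer: 22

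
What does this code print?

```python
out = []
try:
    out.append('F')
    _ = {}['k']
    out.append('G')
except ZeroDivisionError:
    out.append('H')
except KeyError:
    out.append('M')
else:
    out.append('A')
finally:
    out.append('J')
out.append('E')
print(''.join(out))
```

Execution trace: 'F' (try body) → 'M' (except KeyError) → 'J' (finally) → 'E' (after the try/except). Output: FMJE

Answer: FMJE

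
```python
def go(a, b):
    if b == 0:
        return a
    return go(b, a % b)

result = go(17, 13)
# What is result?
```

go(17, 13) -> go(13, 4) -> go(4, 1) -> go(1, 0) -> 1

Answer: 1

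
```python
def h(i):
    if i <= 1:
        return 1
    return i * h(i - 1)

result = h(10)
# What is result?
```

h(10) = 10 * 9 * 8 * 7 * 6 * 5 * 4 * 3 * 2 * 1 = 3628800

Answer: 3628800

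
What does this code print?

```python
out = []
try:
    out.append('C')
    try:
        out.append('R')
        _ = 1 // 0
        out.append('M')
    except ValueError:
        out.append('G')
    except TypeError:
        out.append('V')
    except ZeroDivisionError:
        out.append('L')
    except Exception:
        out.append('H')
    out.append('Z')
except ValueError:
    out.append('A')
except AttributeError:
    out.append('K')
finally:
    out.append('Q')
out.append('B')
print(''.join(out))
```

Execution trace: 'C' (try body) → 'R' (inner try body) → 'L' (inner except ZeroDivisionError) → 'Z' (try body, no exception) → 'Q' (finally) → 'B' (after the try/except). Output: CRLZQB

Answer: CRLZQB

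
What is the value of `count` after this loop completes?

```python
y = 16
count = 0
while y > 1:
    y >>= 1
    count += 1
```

Count right shifts until 1
`count` takes the values: 0 → 1 → 2 → 3 → 4

Answer: 4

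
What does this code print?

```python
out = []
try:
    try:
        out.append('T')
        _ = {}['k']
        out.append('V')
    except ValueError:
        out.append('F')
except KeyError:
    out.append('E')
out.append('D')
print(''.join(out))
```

Execution trace: 'T' (try body) → 'E' (outer except KeyError) → 'D' (after the try/except). Output: TED

Answer: TED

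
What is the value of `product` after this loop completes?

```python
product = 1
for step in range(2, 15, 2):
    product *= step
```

Product of even numbers 2 to 14
`product` takes the values: 1 → 2 → 8 → 48 → 384 → 3840 → 46080 → 645120

Answer: 645120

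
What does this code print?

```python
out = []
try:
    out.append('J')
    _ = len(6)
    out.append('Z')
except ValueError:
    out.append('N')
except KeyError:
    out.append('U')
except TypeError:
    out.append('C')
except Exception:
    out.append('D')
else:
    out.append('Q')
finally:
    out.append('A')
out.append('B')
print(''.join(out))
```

Execution trace: 'J' (try body) → 'C' (except TypeError) → 'A' (finally) → 'B' (after the try/except). Output: JCAB

Answer: JCAB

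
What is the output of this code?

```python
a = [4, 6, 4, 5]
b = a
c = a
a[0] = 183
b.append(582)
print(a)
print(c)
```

Key concept: multiple aliases.
Step by step:
`a = [4, 6, 4, 5]` → a = [4, 6, 4, 5]
`b = a` → b = [4, 6, 4, 5] (same object as a)
`c = a` → c = [4, 6, 4, 5] (same object as a, b)
`a[0] = 183` → a = [183, 6, 4, 5] (same object as b, c); b = [183, 6, 4, 5] (same object as a, c); c = [183, 6, 4, 5] (same object as a, b)
`b.append(582)` → a = [183, 6, 4, 5, 582] (same object as b, c); b = [183, 6, 4, 5, 582] (same object as a, c); c = [183, 6, 4, 5, 582] (same object as a, b)
`print(a)` → prints [183, 6, 4, 5, 582]
`print(c)` → prints [183, 6, 4, 5, 582]

Answer:
[183, 6, 4, 5, 582]
[183, 6, 4, 5, 582]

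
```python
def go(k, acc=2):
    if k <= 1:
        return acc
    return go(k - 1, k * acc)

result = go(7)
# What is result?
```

Accumulator trace (n, acc): (7, 2) -> (6, 14) -> (5, 84) -> (4, 420) -> (3, 1680) -> (2, 5040) -> (1, 10080) -> return 10080

Answer: 10080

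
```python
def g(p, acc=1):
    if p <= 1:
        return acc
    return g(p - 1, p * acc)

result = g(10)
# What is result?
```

Accumulator trace (n, acc): (10, 1) -> (9, 10) -> (8, 90) -> (7, 720) -> (6, 5040) -> (5, 30240) -> (4, 151200) -> (3, 604800) -> (2, 1814400) -> (1, 3628800) -> return 3628800

Answer: 3628800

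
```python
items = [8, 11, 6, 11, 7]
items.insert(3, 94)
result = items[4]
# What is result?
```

Trace:
`items = [8, 11, 6, 11, 7]` → items = [8, 11, 6, 11, 7]
`items.insert(3, 94)` → items = [8, 11, 6, 94, 11, 7]
`result = items[4]` → result = 11
So result = 11

Answer: 11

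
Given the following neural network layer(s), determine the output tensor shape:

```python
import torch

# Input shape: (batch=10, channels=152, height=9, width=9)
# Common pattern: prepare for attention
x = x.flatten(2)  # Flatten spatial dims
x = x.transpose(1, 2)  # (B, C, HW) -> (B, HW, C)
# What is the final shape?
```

Input: (10, 152, 9, 9) -> after flatten(2): (10, 152, 81) -> Output: (10, 81, 152)

Answer: (10, 81, 152)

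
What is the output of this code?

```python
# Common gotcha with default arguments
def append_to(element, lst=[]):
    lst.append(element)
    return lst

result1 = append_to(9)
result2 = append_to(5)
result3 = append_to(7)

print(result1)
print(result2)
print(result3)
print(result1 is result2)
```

Key concept: mutable default argument gotcha.
Step by step:
`result1 = append_to(9)` → result1 = [9]
`result2 = append_to(5)` → result1 = [9, 5] (same object as result2); result2 = [9, 5] (same object as result1)
`result3 = append_to(7)` → result1 = [9, 5, 7] (same object as result2, result3); result2 = [9, 5, 7] (same object as result1, result3); result3 = [9, 5, 7] (same object as result1, result2)
`print(result1)` → prints [9, 5, 7]
`print(result2)` → prints [9, 5, 7]
`print(result3)` → prints [9, 5, 7]
`print(result1 is result2)` → prints True

Answer:
[9, 5, 7]
[9, 5, 7]
[9, 5, 7]
True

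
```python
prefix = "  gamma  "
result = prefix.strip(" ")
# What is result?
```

Trace:
`prefix = "  gamma  "` → prefix = '  gamma  '
`result = prefix.strip(" ")` → result = 'gamma'
So result = 'gamma'

Answer: 'gamma'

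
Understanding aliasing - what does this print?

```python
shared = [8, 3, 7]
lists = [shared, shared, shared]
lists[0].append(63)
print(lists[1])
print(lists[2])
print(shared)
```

Key concept: list of same reference.
Step by step:
`shared = [8, 3, 7]` → shared = [8, 3, 7]
`lists = [shared, shared, shared]` → lists = [[8, 3, 7], [8, 3, 7], [8, 3, 7]]
`lists[0].append(63)` → shared = [8, 3, 7, 63]; lists = [[8, 3, 7, 63], [8, 3, 7, 63], [8, 3, 7, 63]]
`print(lists[1])` → prints [8, 3, 7, 63]
`print(lists[2])` → prints [8, 3, 7, 63]
`print(shared)` → prints [8, 3, 7, 63]

Answer:
[8, 3, 7, 63]
[8, 3, 7, 63]
[8, 3, 7, 63]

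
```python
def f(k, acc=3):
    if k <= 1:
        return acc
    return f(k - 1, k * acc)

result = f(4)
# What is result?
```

Accumulator trace (n, acc): (4, 3) -> (3, 12) -> (2, 36) -> (1, 72) -> return 72

Answer: 72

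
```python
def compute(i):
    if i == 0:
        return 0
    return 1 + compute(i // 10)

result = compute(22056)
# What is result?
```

Count of digits of 22056: 5

Answer: 5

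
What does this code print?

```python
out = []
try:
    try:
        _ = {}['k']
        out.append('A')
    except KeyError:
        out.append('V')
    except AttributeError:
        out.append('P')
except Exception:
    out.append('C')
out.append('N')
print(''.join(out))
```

Execution trace: 'V' (inner except KeyError) → 'N' (after the try/except). Output: VN

Answer: VN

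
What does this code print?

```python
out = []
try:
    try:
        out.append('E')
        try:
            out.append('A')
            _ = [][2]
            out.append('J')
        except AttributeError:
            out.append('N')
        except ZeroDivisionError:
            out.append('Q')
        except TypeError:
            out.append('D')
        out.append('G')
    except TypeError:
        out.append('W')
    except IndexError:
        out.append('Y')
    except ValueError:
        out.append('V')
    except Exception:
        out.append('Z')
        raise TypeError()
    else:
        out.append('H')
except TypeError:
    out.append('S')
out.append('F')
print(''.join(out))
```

Execution trace: 'E' (try body) → 'A' (inner try body) → 'Y' (except IndexError) → 'F' (after the try/except). Output: EAYF

Answer: EAYF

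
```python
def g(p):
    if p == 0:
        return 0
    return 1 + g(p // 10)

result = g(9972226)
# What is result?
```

Count of digits of 9972226: 7

Answer: 7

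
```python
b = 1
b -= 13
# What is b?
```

Trace:
`b = 1` → b = 1
`b -= 13` → b = -12
So b = -12

Answer: -12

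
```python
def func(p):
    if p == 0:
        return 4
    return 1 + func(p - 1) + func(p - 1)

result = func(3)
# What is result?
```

func(p) = 1 + 2·func(p-1), func(0)=4. Closed form: (4+1)·2^3 - 1 = 39.

Answer: 39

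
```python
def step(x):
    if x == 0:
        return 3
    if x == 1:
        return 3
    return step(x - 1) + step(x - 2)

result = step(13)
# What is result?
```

Build up from base cases: step(0)=3, step(1)=3, step(2)=6, step(3)=9, step(4)=15, step(5)=24, step(6)=39, ..., step(13)=1131

Answer: 1131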